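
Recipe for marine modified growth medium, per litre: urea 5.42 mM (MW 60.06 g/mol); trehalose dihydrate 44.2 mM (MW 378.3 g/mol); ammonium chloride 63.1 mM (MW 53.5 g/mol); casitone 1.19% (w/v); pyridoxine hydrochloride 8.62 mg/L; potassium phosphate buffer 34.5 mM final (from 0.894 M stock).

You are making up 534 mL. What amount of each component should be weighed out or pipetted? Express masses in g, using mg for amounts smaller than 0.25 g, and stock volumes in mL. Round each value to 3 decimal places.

Working volume: 534 mL = 0.534 L.
urea: 5.42 mmol/L × 60.06 mg/mmol × 0.534 L = 173.830 mg
trehalose dihydrate: 44.2 mmol/L × 378.3 g/mol × 0.534 L ÷ 1000 = 8.929 g
ammonium chloride: 63.1 mmol/L × 53.5 g/mol × 0.534 L ÷ 1000 = 1.803 g
casitone: 1.19 g per 100 mL × 534 mL ÷ 100 = 6.355 g
pyridoxine hydrochloride: 8.62 mg/L × 0.534 L = 4.603 mg
potassium phosphate buffer: C1V1 = C2V2 → 34.5 mM × 534 mL ÷ 894 mM = 20.607 mL

urea 173.830 mg; trehalose dihydrate 8.929 g; ammonium chloride 1.803 g; casitone 6.355 g; pyridoxine hydrochloride 4.603 mg; potassium phosphate buffer 20.607 mL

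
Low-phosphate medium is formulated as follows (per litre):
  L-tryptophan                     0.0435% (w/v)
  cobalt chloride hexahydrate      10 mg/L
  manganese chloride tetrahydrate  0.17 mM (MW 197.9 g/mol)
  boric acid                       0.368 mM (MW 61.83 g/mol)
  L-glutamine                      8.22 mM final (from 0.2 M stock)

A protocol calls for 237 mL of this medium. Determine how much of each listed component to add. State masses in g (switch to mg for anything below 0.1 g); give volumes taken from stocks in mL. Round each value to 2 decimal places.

Scale factor relative to 1 L: 0.237.
L-tryptophan: 0.0435% w/v = 0.435 g/L → 0.435 × 0.237 L = 0.10 g
cobalt chloride hexahydrate: 10 mg/L × 0.237 L = 2.37 mg
manganese chloride tetrahydrate: 0.17 mmol/L × 197.9 mg/mmol × 0.237 L = 7.97 mg
boric acid: 0.368 mmol/L × 61.83 mg/mmol × 0.237 L = 5.39 mg
L-glutamine: C1V1 = C2V2 → 8.22 mM × 237 mL ÷ 200 mM = 9.74 mL

L-tryptophan 0.10 g; cobalt chloride hexahydrate 2.37 mg; manganese chloride tetrahydrate 7.97 mg; boric acid 5.39 mg; L-glutamine 9.74 mL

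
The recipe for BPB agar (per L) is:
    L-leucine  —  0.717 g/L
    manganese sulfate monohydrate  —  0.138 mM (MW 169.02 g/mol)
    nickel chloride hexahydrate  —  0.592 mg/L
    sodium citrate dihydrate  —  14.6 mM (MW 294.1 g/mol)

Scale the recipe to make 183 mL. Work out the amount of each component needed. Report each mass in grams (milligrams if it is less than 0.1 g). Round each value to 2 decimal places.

Scale factor relative to 1 L: 0.183.
L-leucine: 0.717 g/L × 0.183 L = 0.13 g
manganese sulfate monohydrate: 0.138 mmol/L × 169.02 mg/mmol × 0.183 L = 4.27 mg
nickel chloride hexahydrate: 0.592 mg/L × 0.183 L = 0.11 mg
sodium citrate dihydrate: 14.6 mmol/L × 294.1 g/mol × 0.183 L ÷ 1000 = 0.79 g

L-leucine 0.13 g; manganese sulfate monohydrate 4.27 mg; nickel chloride hexahydrate 0.11 mg; sodium citrate dihydrate 0.79 g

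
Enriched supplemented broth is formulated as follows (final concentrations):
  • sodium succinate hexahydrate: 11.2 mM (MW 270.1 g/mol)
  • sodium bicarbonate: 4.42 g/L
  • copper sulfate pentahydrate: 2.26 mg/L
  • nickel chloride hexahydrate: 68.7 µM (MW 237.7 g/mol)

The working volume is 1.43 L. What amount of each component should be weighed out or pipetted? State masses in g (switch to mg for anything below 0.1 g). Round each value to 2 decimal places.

Working volume: 1.43 L.
sodium succinate hexahydrate: 11.2 mmol/L × 270.1 g/mol × 1.43 L ÷ 1000 = 4.33 g
sodium bicarbonate: 4.42 g/L × 1.43 L = 6.32 g
copper sulfate pentahydrate: 2.26 mg/L × 1.43 L = 3.23 mg
nickel chloride hexahydrate: 68.7 µmol/L × 237.7 g/mol × 1.43 L ÷ 1000 = 23.35 mg

sodium succinate hexahydrate 4.33 g; sodium bicarbonate 6.32 g; copper sulfate pentahydrate 3.23 mg; nickel chloride hexahydrate 23.35 mg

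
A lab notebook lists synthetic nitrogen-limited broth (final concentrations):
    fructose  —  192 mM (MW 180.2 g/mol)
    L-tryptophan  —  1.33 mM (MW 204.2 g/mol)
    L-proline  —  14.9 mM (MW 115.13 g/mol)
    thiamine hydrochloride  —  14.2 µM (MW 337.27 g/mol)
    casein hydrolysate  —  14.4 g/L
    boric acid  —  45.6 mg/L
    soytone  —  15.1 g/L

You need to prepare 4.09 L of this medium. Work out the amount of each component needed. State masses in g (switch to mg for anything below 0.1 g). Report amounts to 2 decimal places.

Scale factor relative to 1 L: 4.09.
fructose: 192 mmol/L × 180.2 g/mol × 4.09 L ÷ 1000 = 141.51 g
L-tryptophan: 1.33 mmol/L × 204.2 g/mol × 4.09 L ÷ 1000 = 1.11 g
L-proline: 14.9 mmol/L × 115.13 g/mol × 4.09 L ÷ 1000 = 7.02 g
thiamine hydrochloride: 14.2 µmol/L × 337.27 g/mol × 4.09 L ÷ 1000 = 19.59 mg
casein hydrolysate: 14.4 g/L × 4.09 L = 58.90 g
boric acid: 45.6 mg/L × 4.09 L = 186.504 mg = 0.19 g
soytone: 15.1 g/L × 4.09 L = 61.76 g

fructose 141.51 g; L-tryptophan 1.11 g; L-proline 7.02 g; thiamine hydrochloride 19.59 mg; casein hydrolysate 58.90 g; boric acid 0.19 g; soytone 61.76 g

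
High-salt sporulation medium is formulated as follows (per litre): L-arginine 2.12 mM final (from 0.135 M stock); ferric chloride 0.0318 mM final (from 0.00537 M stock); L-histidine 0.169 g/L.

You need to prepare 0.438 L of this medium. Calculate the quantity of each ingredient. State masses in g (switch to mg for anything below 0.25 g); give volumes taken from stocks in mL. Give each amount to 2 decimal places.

L-arginine 6.88 mL; ferric chloride 2.59 mL; L-histidine 74.02 mg

Scale factor relative to 1 L: 0.438.
L-arginine: V = C2·V2/C1 = 2.12 mM × 438 mL ÷ 135 mM = 6.88 mL
ferric chloride: dilute stock: 0.0318 mM × 438 mL ÷ 5.37 mM = 2.59 mL
L-histidine: 0.169 g/L × 0.438 L = 0.074022 g = 74.02 mg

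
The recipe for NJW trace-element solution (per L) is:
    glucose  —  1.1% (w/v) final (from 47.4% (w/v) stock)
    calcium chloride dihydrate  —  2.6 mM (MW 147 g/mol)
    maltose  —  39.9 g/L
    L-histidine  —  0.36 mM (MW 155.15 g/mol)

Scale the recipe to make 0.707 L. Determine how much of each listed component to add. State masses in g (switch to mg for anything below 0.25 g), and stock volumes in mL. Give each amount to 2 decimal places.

glucose 16.41 mL; calcium chloride dihydrate 0.27 g; maltose 28.21 g; L-histidine 39.49 mg

Working volume: 0.707 L.
glucose: dilute stock: 1.1% ÷ 47.4% × 707 mL = 16.41 mL
calcium chloride dihydrate: 2.6 mmol/L × 147 g/mol × 0.707 L ÷ 1000 = 0.27 g
maltose: 39.9 g/L × 0.707 L = 28.21 g
L-histidine: 0.36 mmol/L × 155.15 mg/mmol × 0.707 L = 39.49 mg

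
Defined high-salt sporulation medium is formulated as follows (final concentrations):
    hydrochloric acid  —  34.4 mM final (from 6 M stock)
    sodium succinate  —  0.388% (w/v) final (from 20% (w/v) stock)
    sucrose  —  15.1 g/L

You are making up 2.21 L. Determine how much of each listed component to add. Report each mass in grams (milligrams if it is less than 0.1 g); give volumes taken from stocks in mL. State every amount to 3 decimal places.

hydrochloric acid 12.671 mL; sodium succinate 42.874 mL; sucrose 33.371 g

Scale factor relative to 1 L: 2.21.
hydrochloric acid: C1V1 = C2V2 → 34.4 mM × 2210 mL ÷ 6000 mM = 12.671 mL
sodium succinate: dilute stock: 0.388% ÷ 20% × 2210 mL = 42.874 mL
sucrose: 15.1 g/L × 2.21 L = 33.371 g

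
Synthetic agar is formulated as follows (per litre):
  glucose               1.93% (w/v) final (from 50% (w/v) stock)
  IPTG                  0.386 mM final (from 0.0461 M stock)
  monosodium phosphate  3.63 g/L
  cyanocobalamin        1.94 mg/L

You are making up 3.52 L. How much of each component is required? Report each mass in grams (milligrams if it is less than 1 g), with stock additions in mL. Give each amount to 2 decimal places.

Working volume: 3.52 L.
glucose: C1V1 = C2V2 → 1.93% ÷ 50% × 3520 mL = 135.87 mL
IPTG: dilute stock: 0.386 mM × 3520 mL ÷ 46.1 mM = 29.47 mL
monosodium phosphate: 3.63 g/L × 3.52 L = 12.78 g
cyanocobalamin: 1.94 mg/L × 3.52 L = 6.83 mg

glucose 135.87 mL; IPTG 29.47 mL; monosodium phosphate 12.78 g; cyanocobalamin 6.83 mg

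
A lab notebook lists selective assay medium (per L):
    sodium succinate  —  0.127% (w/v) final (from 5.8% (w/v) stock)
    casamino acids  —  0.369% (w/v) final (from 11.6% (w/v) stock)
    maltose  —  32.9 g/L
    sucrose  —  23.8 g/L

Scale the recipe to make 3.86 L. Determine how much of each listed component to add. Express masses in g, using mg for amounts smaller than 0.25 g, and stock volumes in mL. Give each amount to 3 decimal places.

Working volume: 3.86 L.
sodium succinate: dilute stock: 0.127% ÷ 5.8% × 3860 mL = 84.521 mL
casamino acids: dilute stock: 0.369% ÷ 11.6% × 3860 mL = 122.788 mL
maltose: 32.9 g/L × 3.86 L = 126.994 g
sucrose: 23.8 g/L × 3.86 L = 91.868 g

sodium succinate 84.521 mL; casamino acids 122.788 mL; maltose 126.994 g; sucrose 91.868 g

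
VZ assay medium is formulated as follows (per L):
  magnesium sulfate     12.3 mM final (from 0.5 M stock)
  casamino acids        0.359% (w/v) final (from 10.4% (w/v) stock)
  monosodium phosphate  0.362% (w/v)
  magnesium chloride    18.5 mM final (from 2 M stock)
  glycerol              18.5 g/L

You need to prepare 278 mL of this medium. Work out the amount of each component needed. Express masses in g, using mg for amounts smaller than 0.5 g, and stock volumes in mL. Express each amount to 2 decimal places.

Scale factor relative to 1 L: 0.278.
magnesium sulfate: V = C2·V2/C1 = 12.3 mM × 278 mL ÷ 500 mM = 6.84 mL
casamino acids: V = C2·V2/C1 = 0.359% ÷ 10.4% × 278 mL = 9.60 mL
monosodium phosphate: 0.362% w/v = 3.62 g/L → 3.62 × 0.278 L = 1.01 g
magnesium chloride: dilute stock: 18.5 mM × 278 mL ÷ 2000 mM = 2.57 mL
glycerol: 18.5 g/L × 0.278 L = 5.14 g

magnesium sulfate 6.84 mL; casamino acids 9.60 mL; monosodium phosphate 1.01 g; magnesium chloride 2.57 mL; glycerol 5.14 g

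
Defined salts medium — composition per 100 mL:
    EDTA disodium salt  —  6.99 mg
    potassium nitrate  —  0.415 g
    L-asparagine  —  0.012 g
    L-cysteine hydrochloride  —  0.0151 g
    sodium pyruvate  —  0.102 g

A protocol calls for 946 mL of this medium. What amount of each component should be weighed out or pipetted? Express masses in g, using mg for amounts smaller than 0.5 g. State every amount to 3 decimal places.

EDTA disodium salt 66.125 mg; potassium nitrate 3.926 g; L-asparagine 113.520 mg; L-cysteine hydrochloride 142.846 mg; sodium pyruvate 0.965 g

Scale factor = 946 mL / 100 mL = 9.46.
EDTA disodium salt: 6.99 mg × (946 mL / 100 mL) = 66.125 mg
potassium nitrate: 0.415 g × (946 mL / 100 mL) = 3.926 g
L-asparagine: 0.012 g × (946 mL / 100 mL) = 0.11352 g = 113.520 mg
L-cysteine hydrochloride: 0.0151 g × (946 mL / 100 mL) = 0.142846 g = 142.846 mg
sodium pyruvate: 0.102 g × (946 mL / 100 mL) = 0.965 g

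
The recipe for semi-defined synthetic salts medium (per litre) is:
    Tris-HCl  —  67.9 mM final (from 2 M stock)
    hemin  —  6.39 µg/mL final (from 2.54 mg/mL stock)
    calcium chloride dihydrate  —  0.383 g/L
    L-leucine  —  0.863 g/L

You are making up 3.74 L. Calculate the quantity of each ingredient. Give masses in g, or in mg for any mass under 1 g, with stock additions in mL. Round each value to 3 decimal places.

Scale factor relative to 1 L: 3.74.
Tris-HCl: dilute stock: 67.9 mM × 3740 mL ÷ 2000 mM = 126.973 mL
hemin: C1V1 = C2V2 → 6.39 µg/mL × 3740 mL ÷ 2540 µg/mL = 9.409 mL
calcium chloride dihydrate: 0.383 g/L × 3.74 L = 1.432 g
L-leucine: 0.863 g/L × 3.74 L = 3.228 g

Tris-HCl 126.973 mL; hemin 9.409 mL; calcium chloride dihydrate 1.432 g; L-leucine 3.228 g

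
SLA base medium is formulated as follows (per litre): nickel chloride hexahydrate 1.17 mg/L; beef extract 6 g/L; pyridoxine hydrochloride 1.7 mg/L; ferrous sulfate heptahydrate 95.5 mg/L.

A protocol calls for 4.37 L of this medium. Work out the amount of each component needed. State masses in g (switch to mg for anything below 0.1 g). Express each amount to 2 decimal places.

nickel chloride hexahydrate 5.11 mg; beef extract 26.22 g; pyridoxine hydrochloride 7.43 mg; ferrous sulfate heptahydrate 0.42 g

Scale factor relative to 1 L: 4.37.
nickel chloride hexahydrate: 1.17 mg/L × 4.37 L = 5.11 mg
beef extract: 6 g/L × 4.37 L = 26.22 g
pyridoxine hydrochloride: 1.7 mg/L × 4.37 L = 7.43 mg
ferrous sulfate heptahydrate: 95.5 mg/L × 4.37 L = 417.335 mg = 0.42 g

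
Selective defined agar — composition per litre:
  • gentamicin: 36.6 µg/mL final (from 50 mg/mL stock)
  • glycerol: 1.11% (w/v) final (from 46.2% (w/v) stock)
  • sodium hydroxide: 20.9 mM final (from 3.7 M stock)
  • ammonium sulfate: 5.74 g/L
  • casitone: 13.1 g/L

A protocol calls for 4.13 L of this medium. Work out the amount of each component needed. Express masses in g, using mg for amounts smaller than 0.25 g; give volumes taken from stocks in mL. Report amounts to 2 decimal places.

gentamicin 3.02 mL; glycerol 99.23 mL; sodium hydroxide 23.33 mL; ammonium sulfate 23.71 g; casitone 54.10 g

Scale factor relative to 1 L: 4.13.
gentamicin: C1V1 = C2V2 → 36.6 µg/mL × 4130 mL ÷ 50000 µg/mL = 3.02 mL
glycerol: V = C2·V2/C1 = 1.11% ÷ 46.2% × 4130 mL = 99.23 mL
sodium hydroxide: V = C2·V2/C1 = 20.9 mM × 4130 mL ÷ 3700 mM = 23.33 mL
ammonium sulfate: 5.74 g/L × 4.13 L = 23.71 g
casitone: 13.1 g/L × 4.13 L = 54.10 g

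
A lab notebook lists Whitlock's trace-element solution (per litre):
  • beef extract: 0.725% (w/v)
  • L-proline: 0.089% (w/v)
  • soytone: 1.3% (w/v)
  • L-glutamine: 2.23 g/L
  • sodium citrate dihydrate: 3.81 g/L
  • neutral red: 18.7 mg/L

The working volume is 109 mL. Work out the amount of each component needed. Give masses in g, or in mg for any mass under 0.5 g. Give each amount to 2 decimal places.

Target volume = 109 mL = 0.109 L.
beef extract: 0.725 g per 100 mL × 109 mL ÷ 100 = 0.79 g
L-proline: 0.089% w/v = 0.89 g/L → 0.89 × 0.109 L = 0.09701 g = 97.01 mg
soytone: 1.3 g per 100 mL × 109 mL ÷ 100 = 1.42 g
L-glutamine: 2.23 g/L × 0.109 L = 0.24307 g = 243.07 mg
sodium citrate dihydrate: 3.81 g/L × 0.109 L = 0.41529 g = 415.29 mg
neutral red: 18.7 mg/L × 0.109 L = 2.04 mg

beef extract 0.79 g; L-proline 97.01 mg; soytone 1.42 g; L-glutamine 243.07 mg; sodium citrate dihydrate 415.29 mg; neutral red 2.04 mg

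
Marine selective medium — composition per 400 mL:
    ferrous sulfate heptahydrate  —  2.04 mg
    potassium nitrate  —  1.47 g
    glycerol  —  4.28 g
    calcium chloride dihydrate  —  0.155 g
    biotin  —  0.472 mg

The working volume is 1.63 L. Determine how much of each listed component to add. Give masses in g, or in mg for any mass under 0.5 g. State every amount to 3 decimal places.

Ratio of target to recipe volume: 1630 / 400 = 4.075.
ferrous sulfate heptahydrate: 2.04 mg × (1630 mL / 400 mL) = 8.313 mg
potassium nitrate: 1.47 g × (1630 mL / 400 mL) = 5.990 g
glycerol: 4.28 g × (1630 mL / 400 mL) = 17.441 g
calcium chloride dihydrate: 0.155 g × (1630 mL / 400 mL) = 0.632 g
biotin: 0.472 mg × (1630 mL / 400 mL) = 1.923 mg

ferrous sulfate heptahydrate 8.313 mg; potassium nitrate 5.990 g; glycerol 17.441 g; calcium chloride dihydrate 0.632 g; biotin 1.923 mg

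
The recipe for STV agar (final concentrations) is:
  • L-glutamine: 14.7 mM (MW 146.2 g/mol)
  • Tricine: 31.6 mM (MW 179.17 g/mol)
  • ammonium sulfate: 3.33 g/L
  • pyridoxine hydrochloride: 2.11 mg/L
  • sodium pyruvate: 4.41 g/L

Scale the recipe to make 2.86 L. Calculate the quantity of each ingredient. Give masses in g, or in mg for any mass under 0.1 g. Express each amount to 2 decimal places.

L-glutamine 6.15 g; Tricine 16.19 g; ammonium sulfate 9.52 g; pyridoxine hydrochloride 6.03 mg; sodium pyruvate 12.61 g

Working volume: 2.86 L.
L-glutamine: 14.7 mmol/L × 146.2 g/mol × 2.86 L ÷ 1000 = 6.15 g
Tricine: 31.6 mmol/L × 179.17 g/mol × 2.86 L ÷ 1000 = 16.19 g
ammonium sulfate: 3.33 g/L × 2.86 L = 9.52 g
pyridoxine hydrochloride: 2.11 mg/L × 2.86 L = 6.03 mg
sodium pyruvate: 4.41 g/L × 2.86 L = 12.61 g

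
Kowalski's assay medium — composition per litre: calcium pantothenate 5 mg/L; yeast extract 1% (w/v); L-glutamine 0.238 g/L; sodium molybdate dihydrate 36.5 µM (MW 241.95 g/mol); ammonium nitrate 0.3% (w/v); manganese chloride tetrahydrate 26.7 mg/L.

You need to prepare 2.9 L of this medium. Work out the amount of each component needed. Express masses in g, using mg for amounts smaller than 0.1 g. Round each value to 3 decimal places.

calcium pantothenate 14.500 mg; yeast extract 29.000 g; L-glutamine 0.690 g; sodium molybdate dihydrate 25.610 mg; ammonium nitrate 8.700 g; manganese chloride tetrahydrate 77.430 mg

Scale factor relative to 1 L: 2.9.
calcium pantothenate: 5 mg/L × 2.9 L = 14.500 mg
yeast extract: 1% w/v = 10 g/L → 10 × 2.9 L = 29.000 g
L-glutamine: 0.238 g/L × 2.9 L = 0.690 g
sodium molybdate dihydrate: 36.5 µmol/L × 241.95 g/mol × 2.9 L ÷ 1000 = 25.610 mg
ammonium nitrate: 0.3 g per 100 mL × 2900 mL ÷ 100 = 8.700 g
manganese chloride tetrahydrate: 26.7 mg/L × 2.9 L = 77.430 mg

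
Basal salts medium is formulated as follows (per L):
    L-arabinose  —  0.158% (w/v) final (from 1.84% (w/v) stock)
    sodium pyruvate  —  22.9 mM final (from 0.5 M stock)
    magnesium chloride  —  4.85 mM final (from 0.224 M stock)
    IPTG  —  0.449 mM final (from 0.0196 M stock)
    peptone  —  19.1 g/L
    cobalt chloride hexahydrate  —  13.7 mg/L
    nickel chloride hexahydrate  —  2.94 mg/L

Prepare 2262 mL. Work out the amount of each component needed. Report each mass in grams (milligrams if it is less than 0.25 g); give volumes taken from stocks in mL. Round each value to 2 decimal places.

Target volume = 2262 mL = 2.262 L.
L-arabinose: V = C2·V2/C1 = 0.158% ÷ 1.84% × 2262 mL = 194.24 mL
sodium pyruvate: V = C2·V2/C1 = 22.9 mM × 2262 mL ÷ 500 mM = 103.60 mL
magnesium chloride: dilute stock: 4.85 mM × 2262 mL ÷ 224 mM = 48.98 mL
IPTG: C1V1 = C2V2 → 0.449 mM × 2262 mL ÷ 19.6 mM = 51.82 mL
peptone: 19.1 g/L × 2.262 L = 43.20 g
cobalt chloride hexahydrate: 13.7 mg/L × 2.262 L = 30.99 mg
nickel chloride hexahydrate: 2.94 mg/L × 2.262 L = 6.65 mg

L-arabinose 194.24 mL; sodium pyruvate 103.60 mL; magnesium chloride 48.98 mL; IPTG 51.82 mL; peptone 43.20 g; cobalt chloride hexahydrate 30.99 mg; nickel chloride hexahydrate 6.65 mg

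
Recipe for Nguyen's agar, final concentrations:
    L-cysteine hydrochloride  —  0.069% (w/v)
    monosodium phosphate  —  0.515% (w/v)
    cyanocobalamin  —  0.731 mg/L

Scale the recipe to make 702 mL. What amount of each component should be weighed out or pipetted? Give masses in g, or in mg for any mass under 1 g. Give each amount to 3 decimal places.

Target volume = 702 mL = 0.702 L.
L-cysteine hydrochloride: 0.069% w/v = 0.69 g/L → 0.69 × 0.702 L = 0.48438 g = 484.380 mg
monosodium phosphate: 0.515% w/v = 5.15 g/L → 5.15 × 0.702 L = 3.615 g
cyanocobalamin: 0.731 mg/L × 0.702 L = 0.513 mg

L-cysteine hydrochloride 484.380 mg; monosodium phosphate 3.615 g; cyanocobalamin 0.513 mg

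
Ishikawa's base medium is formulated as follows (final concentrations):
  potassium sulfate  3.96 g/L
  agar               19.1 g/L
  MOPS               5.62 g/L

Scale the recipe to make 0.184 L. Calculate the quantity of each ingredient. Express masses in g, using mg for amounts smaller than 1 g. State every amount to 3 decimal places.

Scale factor relative to 1 L: 0.184.
potassium sulfate: 3.96 g/L × 0.184 L = 0.72864 g = 728.640 mg
agar: 19.1 g/L × 0.184 L = 3.514 g
MOPS: 5.62 g/L × 0.184 L = 1.034 g

potassium sulfate 728.640 mg; agar 3.514 g; MOPS 1.034 g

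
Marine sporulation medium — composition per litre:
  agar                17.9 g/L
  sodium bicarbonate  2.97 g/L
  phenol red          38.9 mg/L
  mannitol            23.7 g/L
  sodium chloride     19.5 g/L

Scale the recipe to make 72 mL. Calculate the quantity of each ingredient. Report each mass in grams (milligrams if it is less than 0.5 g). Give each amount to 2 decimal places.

agar 1.29 g; sodium bicarbonate 213.84 mg; phenol red 2.80 mg; mannitol 1.71 g; sodium chloride 1.40 g

Target volume = 72 mL = 0.072 L.
agar: 17.9 g/L × 0.072 L = 1.29 g
sodium bicarbonate: 2.97 g/L × 0.072 L = 0.21384 g = 213.84 mg
phenol red: 38.9 mg/L × 0.072 L = 2.80 mg
mannitol: 23.7 g/L × 0.072 L = 1.71 g
sodium chloride: 19.5 g/L × 0.072 L = 1.40 g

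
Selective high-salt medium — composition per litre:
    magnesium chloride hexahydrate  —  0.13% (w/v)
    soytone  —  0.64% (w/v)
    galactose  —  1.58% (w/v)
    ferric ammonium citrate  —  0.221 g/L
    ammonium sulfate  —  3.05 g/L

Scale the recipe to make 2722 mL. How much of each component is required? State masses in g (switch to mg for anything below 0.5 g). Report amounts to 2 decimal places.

magnesium chloride hexahydrate 3.54 g; soytone 17.42 g; galactose 43.01 g; ferric ammonium citrate 0.60 g; ammonium sulfate 8.30 g

Working volume: 2722 mL = 2.722 L.
magnesium chloride hexahydrate: 0.13% w/v = 1.3 g/L → 1.3 × 2.722 L = 3.54 g
soytone: 0.64% w/v = 6.4 g/L → 6.4 × 2.722 L = 17.42 g
galactose: 1.58% w/v = 15.8 g/L → 15.8 × 2.722 L = 43.01 g
ferric ammonium citrate: 0.221 g/L × 2.722 L = 0.60 g
ammonium sulfate: 3.05 g/L × 2.722 L = 8.30 g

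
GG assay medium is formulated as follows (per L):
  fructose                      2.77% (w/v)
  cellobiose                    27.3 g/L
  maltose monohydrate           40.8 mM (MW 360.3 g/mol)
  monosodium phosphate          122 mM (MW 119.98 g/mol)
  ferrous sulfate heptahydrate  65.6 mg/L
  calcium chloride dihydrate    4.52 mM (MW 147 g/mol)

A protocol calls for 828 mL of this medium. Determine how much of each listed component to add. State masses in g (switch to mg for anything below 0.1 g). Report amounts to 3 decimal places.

Working volume: 828 mL = 0.828 L.
fructose: 2.77% w/v = 27.7 g/L → 27.7 × 0.828 L = 22.936 g
cellobiose: 27.3 g/L × 0.828 L = 22.604 g
maltose monohydrate: 40.8 mmol/L × 360.3 g/mol × 0.828 L ÷ 1000 = 12.172 g
monosodium phosphate: 122 mmol/L × 119.98 g/mol × 0.828 L ÷ 1000 = 12.120 g
ferrous sulfate heptahydrate: 65.6 mg/L × 0.828 L = 54.317 mg
calcium chloride dihydrate: 4.52 mmol/L × 147 g/mol × 0.828 L ÷ 1000 = 0.550 g

fructose 22.936 g; cellobiose 22.604 g; maltose monohydrate 12.172 g; monosodium phosphate 12.120 g; ferrous sulfate heptahydrate 54.317 mg; calcium chloride dihydrate 0.550 g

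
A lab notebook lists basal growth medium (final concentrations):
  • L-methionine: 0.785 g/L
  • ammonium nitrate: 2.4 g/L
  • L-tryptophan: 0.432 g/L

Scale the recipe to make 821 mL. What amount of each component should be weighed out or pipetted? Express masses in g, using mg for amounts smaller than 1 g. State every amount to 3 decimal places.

Scale factor relative to 1 L: 0.821.
L-methionine: 0.785 g/L × 0.821 L = 0.644485 g = 644.485 mg
ammonium nitrate: 2.4 g/L × 0.821 L = 1.970 g
L-tryptophan: 0.432 g/L × 0.821 L = 0.354672 g = 354.672 mg

L-methionine 644.485 mg; ammonium nitrate 1.970 g; L-tryptophan 354.672 mg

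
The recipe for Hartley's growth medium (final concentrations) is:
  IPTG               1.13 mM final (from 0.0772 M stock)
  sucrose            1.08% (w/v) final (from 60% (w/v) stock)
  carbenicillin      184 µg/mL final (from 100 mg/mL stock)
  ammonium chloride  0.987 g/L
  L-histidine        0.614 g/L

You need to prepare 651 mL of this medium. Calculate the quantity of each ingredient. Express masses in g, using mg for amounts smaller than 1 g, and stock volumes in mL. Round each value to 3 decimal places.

IPTG 9.529 mL; sucrose 11.718 mL; carbenicillin 1.198 mL; ammonium chloride 642.537 mg; L-histidine 399.714 mg

Working volume: 651 mL = 0.651 L.
IPTG: V = C2·V2/C1 = 1.13 mM × 651 mL ÷ 77.2 mM = 9.529 mL
sucrose: C1V1 = C2V2 → 1.08% ÷ 60% × 651 mL = 11.718 mL
carbenicillin: V = C2·V2/C1 = 184 µg/mL × 651 mL ÷ 100000 µg/mL = 1.198 mL
ammonium chloride: 0.987 g/L × 0.651 L = 0.642537 g = 642.537 mg
L-histidine: 0.614 g/L × 0.651 L = 0.399714 g = 399.714 mg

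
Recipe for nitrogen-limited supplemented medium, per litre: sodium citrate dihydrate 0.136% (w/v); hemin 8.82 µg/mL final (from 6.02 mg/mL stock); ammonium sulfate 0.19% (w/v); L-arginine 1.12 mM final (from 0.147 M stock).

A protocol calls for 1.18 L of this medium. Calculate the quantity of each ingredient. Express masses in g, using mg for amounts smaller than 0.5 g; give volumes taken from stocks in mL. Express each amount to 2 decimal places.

Scale factor relative to 1 L: 1.18.
sodium citrate dihydrate: 0.136% w/v = 1.36 g/L → 1.36 × 1.18 L = 1.60 g
hemin: C1V1 = C2V2 → 8.82 µg/mL × 1180 mL ÷ 6020 µg/mL = 1.73 mL
ammonium sulfate: 0.19 g per 100 mL × 1180 mL ÷ 100 = 2.24 g
L-arginine: dilute stock: 1.12 mM × 1180 mL ÷ 147 mM = 8.99 mL

sodium citrate dihydrate 1.60 g; hemin 1.73 mL; ammonium sulfate 2.24 g; L-arginine 8.99 mL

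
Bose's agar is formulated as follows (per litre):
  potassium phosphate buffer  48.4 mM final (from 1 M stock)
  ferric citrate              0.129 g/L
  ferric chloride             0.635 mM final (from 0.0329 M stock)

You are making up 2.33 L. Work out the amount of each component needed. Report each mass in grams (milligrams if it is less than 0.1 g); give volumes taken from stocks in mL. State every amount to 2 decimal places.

Scale factor relative to 1 L: 2.33.
potassium phosphate buffer: dilute stock: 48.4 mM × 2330 mL ÷ 1000 mM = 112.77 mL
ferric citrate: 0.129 g/L × 2.33 L = 0.30 g
ferric chloride: dilute stock: 0.635 mM × 2330 mL ÷ 32.9 mM = 44.97 mL

potassium phosphate buffer 112.77 mL; ferric citrate 0.30 g; ferric chloride 44.97 mL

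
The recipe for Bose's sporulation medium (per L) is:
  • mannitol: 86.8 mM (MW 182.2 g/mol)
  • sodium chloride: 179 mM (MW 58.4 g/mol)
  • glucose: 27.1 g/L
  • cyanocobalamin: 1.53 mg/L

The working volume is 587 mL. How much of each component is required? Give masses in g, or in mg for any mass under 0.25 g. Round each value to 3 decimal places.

Working volume: 587 mL = 0.587 L.
mannitol: 86.8 mmol/L × 182.2 g/mol × 0.587 L ÷ 1000 = 9.283 g
sodium chloride: 179 mmol/L × 58.4 g/mol × 0.587 L ÷ 1000 = 6.136 g
glucose: 27.1 g/L × 0.587 L = 15.908 g
cyanocobalamin: 1.53 mg/L × 0.587 L = 0.898 mg

mannitol 9.283 g; sodium chloride 6.136 g; glucose 15.908 g; cyanocobalamin 0.898 mg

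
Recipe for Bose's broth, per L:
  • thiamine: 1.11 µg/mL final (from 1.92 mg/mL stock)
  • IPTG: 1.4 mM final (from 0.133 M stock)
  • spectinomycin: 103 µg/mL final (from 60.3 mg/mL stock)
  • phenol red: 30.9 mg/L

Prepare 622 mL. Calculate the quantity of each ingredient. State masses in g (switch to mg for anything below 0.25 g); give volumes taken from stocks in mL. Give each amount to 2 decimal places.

thiamine 0.36 mL; IPTG 6.55 mL; spectinomycin 1.06 mL; phenol red 19.22 mg

Target volume = 622 mL = 0.622 L.
thiamine: V = C2·V2/C1 = 1.11 µg/mL × 622 mL ÷ 1920 µg/mL = 0.36 mL
IPTG: dilute stock: 1.4 mM × 622 mL ÷ 133 mM = 6.55 mL
spectinomycin: dilute stock: 103 µg/mL × 622 mL ÷ 60300 µg/mL = 1.06 mL
phenol red: 30.9 mg/L × 0.622 L = 19.22 mg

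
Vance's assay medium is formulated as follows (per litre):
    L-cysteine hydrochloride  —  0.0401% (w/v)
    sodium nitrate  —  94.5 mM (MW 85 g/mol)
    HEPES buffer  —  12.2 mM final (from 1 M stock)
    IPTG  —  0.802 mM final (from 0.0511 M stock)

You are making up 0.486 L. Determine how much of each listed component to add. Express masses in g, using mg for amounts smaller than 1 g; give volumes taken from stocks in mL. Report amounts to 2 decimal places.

Scale factor relative to 1 L: 0.486.
L-cysteine hydrochloride: 0.0401% w/v = 0.401 g/L → 0.401 × 0.486 L = 0.194886 g = 194.89 mg
sodium nitrate: 94.5 mmol/L × 85 g/mol × 0.486 L ÷ 1000 = 3.90 g
HEPES buffer: V = C2·V2/C1 = 12.2 mM × 486 mL ÷ 1000 mM = 5.93 mL
IPTG: dilute stock: 0.802 mM × 486 mL ÷ 51.1 mM = 7.63 mL

L-cysteine hydrochloride 194.89 mg; sodium nitrate 3.90 g; HEPES buffer 5.93 mL; IPTG 7.63 mL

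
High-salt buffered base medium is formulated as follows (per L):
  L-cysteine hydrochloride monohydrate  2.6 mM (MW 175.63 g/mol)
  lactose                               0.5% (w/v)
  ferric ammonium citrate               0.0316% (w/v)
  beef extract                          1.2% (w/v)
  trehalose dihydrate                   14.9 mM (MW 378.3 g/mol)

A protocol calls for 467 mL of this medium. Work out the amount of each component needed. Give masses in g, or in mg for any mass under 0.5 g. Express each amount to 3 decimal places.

L-cysteine hydrochloride monohydrate 213.250 mg; lactose 2.335 g; ferric ammonium citrate 147.572 mg; beef extract 5.604 g; trehalose dihydrate 2.632 g

Target volume = 467 mL = 0.467 L.
L-cysteine hydrochloride monohydrate: 2.6 mmol/L × 175.63 mg/mmol × 0.467 L = 213.250 mg
lactose: 0.5 g per 100 mL × 467 mL ÷ 100 = 2.335 g
ferric ammonium citrate: 0.0316% w/v = 0.316 g/L → 0.316 × 0.467 L = 0.147572 g = 147.572 mg
beef extract: 1.2% w/v = 12 g/L → 12 × 0.467 L = 5.604 g
trehalose dihydrate: 14.9 mmol/L × 378.3 g/mol × 0.467 L ÷ 1000 = 2.632 g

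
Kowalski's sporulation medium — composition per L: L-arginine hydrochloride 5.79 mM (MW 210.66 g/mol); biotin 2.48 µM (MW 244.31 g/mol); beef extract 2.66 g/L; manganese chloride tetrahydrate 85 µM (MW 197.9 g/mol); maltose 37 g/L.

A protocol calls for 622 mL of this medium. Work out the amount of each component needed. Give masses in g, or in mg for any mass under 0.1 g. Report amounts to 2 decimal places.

L-arginine hydrochloride 0.76 g; biotin 0.38 mg; beef extract 1.65 g; manganese chloride tetrahydrate 10.46 mg; maltose 23.01 g

Scale factor relative to 1 L: 0.622.
L-arginine hydrochloride: 5.79 mmol/L × 210.66 g/mol × 0.622 L ÷ 1000 = 0.76 g
biotin: 2.48 µmol/L × 244.31 g/mol × 0.622 L ÷ 1000 = 0.38 mg
beef extract: 2.66 g/L × 0.622 L = 1.65 g
manganese chloride tetrahydrate: 85 µmol/L × 197.9 g/mol × 0.622 L ÷ 1000 = 10.46 mg
maltose: 37 g/L × 0.622 L = 23.01 g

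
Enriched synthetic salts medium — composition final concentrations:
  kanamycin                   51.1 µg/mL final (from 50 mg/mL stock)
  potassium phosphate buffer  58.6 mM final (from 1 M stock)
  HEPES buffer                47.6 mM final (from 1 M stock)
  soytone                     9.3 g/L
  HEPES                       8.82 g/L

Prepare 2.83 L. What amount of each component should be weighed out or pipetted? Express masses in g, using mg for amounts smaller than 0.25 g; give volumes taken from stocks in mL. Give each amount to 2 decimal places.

Scale factor relative to 1 L: 2.83.
kanamycin: V = C2·V2/C1 = 51.1 µg/mL × 2830 mL ÷ 50000 µg/mL = 2.89 mL
potassium phosphate buffer: C1V1 = C2V2 → 58.6 mM × 2830 mL ÷ 1000 mM = 165.84 mL
HEPES buffer: dilute stock: 47.6 mM × 2830 mL ÷ 1000 mM = 134.71 mL
soytone: 9.3 g/L × 2.83 L = 26.32 g
HEPES: 8.82 g/L × 2.83 L = 24.96 g

kanamycin 2.89 mL; potassium phosphate buffer 165.84 mL; HEPES buffer 134.71 mL; soytone 26.32 g; HEPES 24.96 g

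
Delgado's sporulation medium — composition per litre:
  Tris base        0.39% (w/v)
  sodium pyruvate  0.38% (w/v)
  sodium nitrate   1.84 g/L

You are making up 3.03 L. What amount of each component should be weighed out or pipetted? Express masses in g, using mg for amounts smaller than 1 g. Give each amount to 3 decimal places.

Tris base 11.817 g; sodium pyruvate 11.514 g; sodium nitrate 5.575 g

Working volume: 3.03 L.
Tris base: 0.39% w/v = 3.9 g/L → 3.9 × 3.03 L = 11.817 g
sodium pyruvate: 0.38 g per 100 mL × 3030 mL ÷ 100 = 11.514 g
sodium nitrate: 1.84 g/L × 3.03 L = 5.575 g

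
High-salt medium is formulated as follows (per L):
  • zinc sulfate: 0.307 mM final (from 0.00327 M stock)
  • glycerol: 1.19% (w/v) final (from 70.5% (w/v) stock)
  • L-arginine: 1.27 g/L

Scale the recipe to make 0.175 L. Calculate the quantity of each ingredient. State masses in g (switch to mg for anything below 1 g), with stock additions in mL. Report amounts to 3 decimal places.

Scale factor relative to 1 L: 0.175.
zinc sulfate: V = C2·V2/C1 = 0.307 mM × 175 mL ÷ 3.27 mM = 16.430 mL
glycerol: dilute stock: 1.19% ÷ 70.5% × 175 mL = 2.954 mL
L-arginine: 1.27 g/L × 0.175 L = 0.22225 g = 222.250 mg

zinc sulfate 16.430 mL; glycerol 2.954 mL; L-arginine 222.250 mg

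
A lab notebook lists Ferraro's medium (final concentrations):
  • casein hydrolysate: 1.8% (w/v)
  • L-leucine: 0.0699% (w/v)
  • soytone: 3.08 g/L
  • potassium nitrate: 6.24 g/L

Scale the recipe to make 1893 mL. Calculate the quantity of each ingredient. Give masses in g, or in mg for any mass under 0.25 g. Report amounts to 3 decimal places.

Working volume: 1893 mL = 1.893 L.
casein hydrolysate: 1.8% w/v = 18 g/L → 18 × 1.893 L = 34.074 g
L-leucine: 0.0699% w/v = 0.699 g/L → 0.699 × 1.893 L = 1.323 g
soytone: 3.08 g/L × 1.893 L = 5.830 g
potassium nitrate: 6.24 g/L × 1.893 L = 11.812 g

casein hydrolysate 34.074 g; L-leucine 1.323 g; soytone 5.830 g; potassium nitrate 11.812 g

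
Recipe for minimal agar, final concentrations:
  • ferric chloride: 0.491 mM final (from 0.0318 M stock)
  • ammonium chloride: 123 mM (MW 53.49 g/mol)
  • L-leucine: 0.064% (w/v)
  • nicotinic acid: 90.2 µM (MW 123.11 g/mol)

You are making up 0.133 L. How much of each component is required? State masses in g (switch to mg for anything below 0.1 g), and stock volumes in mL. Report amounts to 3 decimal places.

ferric chloride 2.054 mL; ammonium chloride 0.875 g; L-leucine 85.120 mg; nicotinic acid 1.477 mg

Working volume: 0.133 L.
ferric chloride: dilute stock: 0.491 mM × 133 mL ÷ 31.8 mM = 2.054 mL
ammonium chloride: 123 mmol/L × 53.49 g/mol × 0.133 L ÷ 1000 = 0.875 g
L-leucine: 0.064% w/v = 0.64 g/L → 0.64 × 0.133 L = 0.08512 g = 85.120 mg
nicotinic acid: 90.2 µmol/L × 123.11 g/mol × 0.133 L ÷ 1000 = 1.477 mg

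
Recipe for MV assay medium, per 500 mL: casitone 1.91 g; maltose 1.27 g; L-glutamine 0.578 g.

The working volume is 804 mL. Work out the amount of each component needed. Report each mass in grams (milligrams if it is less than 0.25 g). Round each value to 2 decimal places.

casitone 3.07 g; maltose 2.04 g; L-glutamine 0.93 g

Scale factor = 804 mL / 500 mL = 1.608.
casitone: 1.91 g × (804 mL / 500 mL) = 3.07 g
maltose: 1.27 g × (804 mL / 500 mL) = 2.04 g
L-glutamine: 0.578 g × (804 mL / 500 mL) = 0.93 g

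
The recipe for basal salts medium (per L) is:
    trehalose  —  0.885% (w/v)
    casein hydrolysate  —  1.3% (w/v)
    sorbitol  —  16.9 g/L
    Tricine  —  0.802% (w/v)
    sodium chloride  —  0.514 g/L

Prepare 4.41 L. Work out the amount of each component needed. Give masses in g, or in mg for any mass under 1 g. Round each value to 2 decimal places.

Working volume: 4.41 L.
trehalose: 0.885% w/v = 8.85 g/L → 8.85 × 4.41 L = 39.03 g
casein hydrolysate: 1.3% w/v = 13 g/L → 13 × 4.41 L = 57.33 g
sorbitol: 16.9 g/L × 4.41 L = 74.53 g
Tricine: 0.802% w/v = 8.02 g/L → 8.02 × 4.41 L = 35.37 g
sodium chloride: 0.514 g/L × 4.41 L = 2.27 g

trehalose 39.03 g; casein hydrolysate 57.33 g; sorbitol 74.53 g; Tricine 35.37 g; sodium chloride 2.27 g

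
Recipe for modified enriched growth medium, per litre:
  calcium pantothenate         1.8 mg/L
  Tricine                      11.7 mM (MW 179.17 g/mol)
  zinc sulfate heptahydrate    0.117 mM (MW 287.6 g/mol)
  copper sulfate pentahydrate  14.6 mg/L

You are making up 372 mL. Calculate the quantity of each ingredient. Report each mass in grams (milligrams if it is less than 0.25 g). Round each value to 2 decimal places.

Scale factor relative to 1 L: 0.372.
calcium pantothenate: 1.8 mg/L × 0.372 L = 0.67 mg
Tricine: 11.7 mmol/L × 179.17 g/mol × 0.372 L ÷ 1000 = 0.78 g
zinc sulfate heptahydrate: 0.117 mmol/L × 287.6 mg/mmol × 0.372 L = 12.52 mg
copper sulfate pentahydrate: 14.6 mg/L × 0.372 L = 5.43 mg

calcium pantothenate 0.67 mg; Tricine 0.78 g; zinc sulfate heptahydrate 12.52 mg; copper sulfate pentahydrate 5.43 mg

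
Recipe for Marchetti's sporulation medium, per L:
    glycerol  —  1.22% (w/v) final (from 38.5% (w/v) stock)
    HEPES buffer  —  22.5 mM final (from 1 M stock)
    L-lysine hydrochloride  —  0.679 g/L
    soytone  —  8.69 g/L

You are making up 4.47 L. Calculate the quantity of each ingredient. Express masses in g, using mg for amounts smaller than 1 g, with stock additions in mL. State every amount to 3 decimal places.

Working volume: 4.47 L.
glycerol: V = C2·V2/C1 = 1.22% ÷ 38.5% × 4470 mL = 141.647 mL
HEPES buffer: C1V1 = C2V2 → 22.5 mM × 4470 mL ÷ 1000 mM = 100.575 mL
L-lysine hydrochloride: 0.679 g/L × 4.47 L = 3.035 g
soytone: 8.69 g/L × 4.47 L = 38.844 g

glycerol 141.647 mL; HEPES buffer 100.575 mL; L-lysine hydrochloride 3.035 g; soytone 38.844 g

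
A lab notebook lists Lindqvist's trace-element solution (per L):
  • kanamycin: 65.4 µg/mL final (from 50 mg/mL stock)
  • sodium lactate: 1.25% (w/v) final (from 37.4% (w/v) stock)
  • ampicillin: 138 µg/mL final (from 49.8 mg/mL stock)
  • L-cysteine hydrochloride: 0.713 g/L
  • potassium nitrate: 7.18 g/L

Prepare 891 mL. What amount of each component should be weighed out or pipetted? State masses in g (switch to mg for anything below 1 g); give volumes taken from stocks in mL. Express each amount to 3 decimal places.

kanamycin 1.165 mL; sodium lactate 29.779 mL; ampicillin 2.469 mL; L-cysteine hydrochloride 635.283 mg; potassium nitrate 6.397 g

Working volume: 891 mL = 0.891 L.
kanamycin: V = C2·V2/C1 = 65.4 µg/mL × 891 mL ÷ 50000 µg/mL = 1.165 mL
sodium lactate: dilute stock: 1.25% ÷ 37.4% × 891 mL = 29.779 mL
ampicillin: C1V1 = C2V2 → 138 µg/mL × 891 mL ÷ 49800 µg/mL = 2.469 mL
L-cysteine hydrochloride: 0.713 g/L × 0.891 L = 0.635283 g = 635.283 mg
potassium nitrate: 7.18 g/L × 0.891 L = 6.397 g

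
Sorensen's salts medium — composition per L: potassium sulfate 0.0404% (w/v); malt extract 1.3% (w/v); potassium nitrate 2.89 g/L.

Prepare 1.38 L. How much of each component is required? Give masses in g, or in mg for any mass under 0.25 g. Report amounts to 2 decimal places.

Working volume: 1.38 L.
potassium sulfate: 0.0404 g per 100 mL × 1380 mL ÷ 100 = 0.56 g
malt extract: 1.3 g per 100 mL × 1380 mL ÷ 100 = 17.94 g
potassium nitrate: 2.89 g/L × 1.38 L = 3.99 g

potassium sulfate 0.56 g; malt extract 17.94 g; potassium nitrate 3.99 g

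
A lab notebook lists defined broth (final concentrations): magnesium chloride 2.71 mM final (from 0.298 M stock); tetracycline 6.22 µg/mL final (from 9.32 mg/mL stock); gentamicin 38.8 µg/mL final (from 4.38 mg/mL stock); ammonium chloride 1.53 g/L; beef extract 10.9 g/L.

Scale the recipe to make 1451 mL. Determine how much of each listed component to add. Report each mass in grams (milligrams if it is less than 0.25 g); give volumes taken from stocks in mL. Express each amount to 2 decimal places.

magnesium chloride 13.20 mL; tetracycline 0.97 mL; gentamicin 12.85 mL; ammonium chloride 2.22 g; beef extract 15.82 g

Working volume: 1451 mL = 1.451 L.
magnesium chloride: C1V1 = C2V2 → 2.71 mM × 1451 mL ÷ 298 mM = 13.20 mL
tetracycline: V = C2·V2/C1 = 6.22 µg/mL × 1451 mL ÷ 9320 µg/mL = 0.97 mL
gentamicin: dilute stock: 38.8 µg/mL × 1451 mL ÷ 4380 µg/mL = 12.85 mL
ammonium chloride: 1.53 g/L × 1.451 L = 2.22 g
beef extract: 10.9 g/L × 1.451 L = 15.82 g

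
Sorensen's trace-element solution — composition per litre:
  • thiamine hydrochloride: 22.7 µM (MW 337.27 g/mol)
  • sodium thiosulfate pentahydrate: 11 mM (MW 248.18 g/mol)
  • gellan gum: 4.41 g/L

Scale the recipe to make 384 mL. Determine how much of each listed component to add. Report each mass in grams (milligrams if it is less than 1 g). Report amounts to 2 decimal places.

thiamine hydrochloride 2.94 mg; sodium thiosulfate pentahydrate 1.05 g; gellan gum 1.69 g

Working volume: 384 mL = 0.384 L.
thiamine hydrochloride: 22.7 µmol/L × 337.27 g/mol × 0.384 L ÷ 1000 = 2.94 mg
sodium thiosulfate pentahydrate: 11 mmol/L × 248.18 g/mol × 0.384 L ÷ 1000 = 1.05 g
gellan gum: 4.41 g/L × 0.384 L = 1.69 g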